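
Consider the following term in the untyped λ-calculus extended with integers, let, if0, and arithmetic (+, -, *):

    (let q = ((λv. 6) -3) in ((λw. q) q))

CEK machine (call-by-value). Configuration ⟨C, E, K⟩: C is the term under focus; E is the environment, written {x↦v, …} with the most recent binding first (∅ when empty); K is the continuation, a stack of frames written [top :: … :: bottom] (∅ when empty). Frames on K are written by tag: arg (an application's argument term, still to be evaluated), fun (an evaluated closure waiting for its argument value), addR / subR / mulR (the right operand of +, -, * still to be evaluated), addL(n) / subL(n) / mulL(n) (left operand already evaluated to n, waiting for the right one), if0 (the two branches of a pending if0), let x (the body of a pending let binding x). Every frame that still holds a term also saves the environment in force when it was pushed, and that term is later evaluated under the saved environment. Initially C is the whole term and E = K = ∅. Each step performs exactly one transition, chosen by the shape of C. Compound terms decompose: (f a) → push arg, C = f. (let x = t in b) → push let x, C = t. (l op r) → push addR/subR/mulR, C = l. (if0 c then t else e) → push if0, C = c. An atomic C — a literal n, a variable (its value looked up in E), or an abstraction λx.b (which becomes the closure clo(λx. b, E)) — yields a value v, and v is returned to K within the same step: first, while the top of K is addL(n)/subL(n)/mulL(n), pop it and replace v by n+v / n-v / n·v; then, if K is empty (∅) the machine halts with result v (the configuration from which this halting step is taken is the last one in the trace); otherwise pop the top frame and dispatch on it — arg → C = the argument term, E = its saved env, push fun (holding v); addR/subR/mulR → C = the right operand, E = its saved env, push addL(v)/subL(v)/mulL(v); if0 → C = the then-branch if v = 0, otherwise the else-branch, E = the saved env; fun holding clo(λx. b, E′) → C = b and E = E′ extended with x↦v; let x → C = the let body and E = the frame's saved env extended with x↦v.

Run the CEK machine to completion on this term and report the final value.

0. ⟨C=(let q = ((λv. 6) -3) in ((λw. q) q)); E=∅; K=∅⟩
1. ⟨C=((λv. 6) -3); E=∅; K=[let q]⟩
2. ⟨C=(λv. 6); E=∅; K=[arg :: let q]⟩
3. ⟨C=-3; E=∅; K=[fun :: let q]⟩
4. ⟨C=6; E={v↦-3}; K=[let q]⟩
5. ⟨C=((λw. q) q); E={q↦6}; K=∅⟩
6. ⟨C=(λw. q); E={q↦6}; K=[arg]⟩
7. ⟨C=q; E={q↦6}; K=[fun]⟩
8. ⟨C=q; E={w↦6, q↦6}; K=∅⟩
→ final value 6

Answer: 6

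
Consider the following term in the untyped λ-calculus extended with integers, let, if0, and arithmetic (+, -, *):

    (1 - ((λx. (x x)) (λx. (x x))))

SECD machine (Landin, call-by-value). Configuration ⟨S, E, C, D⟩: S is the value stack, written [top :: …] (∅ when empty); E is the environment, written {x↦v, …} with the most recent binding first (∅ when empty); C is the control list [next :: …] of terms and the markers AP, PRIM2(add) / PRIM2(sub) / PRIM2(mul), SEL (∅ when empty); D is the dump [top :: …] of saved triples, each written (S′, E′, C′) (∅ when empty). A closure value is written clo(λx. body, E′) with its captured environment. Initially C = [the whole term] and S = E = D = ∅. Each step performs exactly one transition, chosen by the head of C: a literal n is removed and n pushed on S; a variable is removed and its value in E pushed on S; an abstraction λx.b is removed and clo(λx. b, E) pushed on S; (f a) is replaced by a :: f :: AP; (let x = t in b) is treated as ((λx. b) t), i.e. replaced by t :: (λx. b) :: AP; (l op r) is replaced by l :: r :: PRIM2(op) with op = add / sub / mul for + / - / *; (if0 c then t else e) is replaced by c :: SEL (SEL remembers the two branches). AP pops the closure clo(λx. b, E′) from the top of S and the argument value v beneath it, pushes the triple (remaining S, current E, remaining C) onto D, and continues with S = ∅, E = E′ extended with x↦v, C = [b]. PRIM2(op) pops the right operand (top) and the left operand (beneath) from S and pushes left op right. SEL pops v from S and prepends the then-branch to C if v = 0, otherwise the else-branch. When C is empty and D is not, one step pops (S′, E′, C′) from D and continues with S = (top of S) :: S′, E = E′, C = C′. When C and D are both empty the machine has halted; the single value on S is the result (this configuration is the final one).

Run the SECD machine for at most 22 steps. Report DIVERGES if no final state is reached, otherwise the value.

[0] <S=∅, E=∅, C=[(1 - ((λx. (x x)) (λx. (x x))))], D=∅>
[1] <S=∅, E=∅, C=[1 :: ((λx. (x x)) (λx. (x x))) :: PRIM2(sub)], D=∅>
[2] <S=[1], E=∅, C=[((λx. (x x)) (λx. (x x))) :: PRIM2(sub)], D=∅>
[3] <S=[1], E=∅, C=[(λx. (x x)) :: (λx. (x x)) :: AP :: PRIM2(sub)], D=∅>
[4] <S=[clo(λx. (x x), ∅) :: 1], E=∅, C=[(λx. (x x)) :: AP :: PRIM2(sub)], D=∅>
[5] <S=[clo(λx. (x x), ∅) :: clo(λx. (x x), ∅) :: 1], E=∅, C=[AP :: PRIM2(sub)], D=∅>
[6] <S=∅, E={x↦clo(λx. (x x), ∅)}, C=[(x x)], D=[([1], ∅, [PRIM2(sub)])]>
[7] <S=∅, E={x↦clo(λx. (x x), ∅)}, C=[x :: x :: AP], D=[([1], ∅, [PRIM2(sub)])]>
[8] <S=[clo(λx. (x x), ∅)], E={x↦clo(λx. (x x), ∅)}, C=[x :: AP], D=[([1], ∅, [PRIM2(sub)])]>
[9] <S=[clo(λx. (x x), ∅) :: clo(λx. (x x), ∅)], E={x↦clo(λx. (x x), ∅)}, C=[AP], D=[([1], ∅, [PRIM2(sub)])]>
[10] <S=∅, E={x↦clo(λx. (x x), ∅)}, C=[(x x)], D=[(∅, {x↦clo(λx. (x x), ∅)}, ∅) :: ([1], ∅, [PRIM2(sub)])]>
[11] <S=∅, E={x↦clo(λx. (x x), ∅)}, C=[x :: x :: AP], D=[(∅, {x↦clo(λx. (x x), ∅)}, ∅) :: ([1], ∅, [PRIM2(sub)])]>
[12] <S=[clo(λx. (x x), ∅)], E={x↦clo(λx. (x x), ∅)}, C=[x :: AP], D=[(∅, {x↦clo(λx. (x x), ∅)}, ∅) :: ([1], ∅, [PRIM2(sub)])]>
[13] <S=[clo(λx. (x x), ∅) :: clo(λx. (x x), ∅)], E={x↦clo(λx. (x x), ∅)}, C=[AP], D=[(∅, {x↦clo(λx. (x x), ∅)}, ∅) :: ([1], ∅, [PRIM2(sub)])]>
[14] <S=∅, E={x↦clo(λx. (x x), ∅)}, C=[(x x)], D=[(∅, {x↦clo(λx. (x x), ∅)}, ∅) :: (∅, {x↦clo(λx. (x x), ∅)}, ∅) :: ([1], ∅, [PRIM2(sub)])]>
[15] <S=∅, E={x↦clo(λx. (x x), ∅)}, C=[x :: x :: AP], D=[(∅, {x↦clo(λx. (x x), ∅)}, ∅) :: (∅, {x↦clo(λx. (x x), ∅)}, ∅) :: ([1], ∅, [PRIM2(sub)])]>
[16] <S=[clo(λx. (x x), ∅)], E={x↦clo(λx. (x x), ∅)}, C=[x :: AP], D=[(∅, {x↦clo(λx. (x x), ∅)}, ∅) :: (∅, {x↦clo(λx. (x x), ∅)}, ∅) :: ([1], ∅, [PRIM2(sub)])]>
[17] <S=[clo(λx. (x x), ∅) :: clo(λx. (x x), ∅)], E={x↦clo(λx. (x x), ∅)}, C=[AP], D=[(∅, {x↦clo(λx. (x x), ∅)}, ∅) :: (∅, {x↦clo(λx. (x x), ∅)}, ∅) :: ([1], ∅, [PRIM2(sub)])]>
[18] <S=∅, E={x↦clo(λx. (x x), ∅)}, C=[(x x)], D=[(∅, {x↦clo(λx. (x x), ∅)}, ∅) :: (∅, {x↦clo(λx. (x x), ∅)}, ∅) :: (∅, {x↦clo(λx. (x x), ∅)}, ∅) :: ([1], ∅, [PRIM2(sub)])]>
[19] <S=∅, E={x↦clo(λx. (x x), ∅)}, C=[x :: x :: AP], D=[(∅, {x↦clo(λx. (x x), ∅)}, ∅) :: (∅, {x↦clo(λx. (x x), ∅)}, ∅) :: (∅, {x↦clo(λx. (x x), ∅)}, ∅) :: ([1], ∅, [PRIM2(sub)])]>
[20] <S=[clo(λx. (x x), ∅)], E={x↦clo(λx. (x x), ∅)}, C=[x :: AP], D=[(∅, {x↦clo(λx. (x x), ∅)}, ∅) :: (∅, {x↦clo(λx. (x x), ∅)}, ∅) :: (∅, {x↦clo(λx. (x x), ∅)}, ∅) :: ([1], ∅, [PRIM2(sub)])]>
[21] <S=[clo(λx. (x x), ∅) :: clo(λx. (x x), ∅)], E={x↦clo(λx. (x x), ∅)}, C=[AP], D=[(∅, {x↦clo(λx. (x x), ∅)}, ∅) :: (∅, {x↦clo(λx. (x x), ∅)}, ∅) :: (∅, {x↦clo(λx. (x x), ∅)}, ∅) :: ([1], ∅, [PRIM2(sub)])]>
[22] <S=∅, E={x↦clo(λx. (x x), ∅)}, C=[(x x)], D=[(∅, {x↦clo(λx. (x x), ∅)}, ∅) :: (∅, {x↦clo(λx. (x x), ∅)}, ∅) :: (∅, {x↦clo(λx. (x x), ∅)}, ∅) :: (∅, {x↦clo(λx. (x x), ∅)}, ∅) :: ([1], ∅, [PRIM2(sub)])]>
→ 22 transitions taken and the configuration is still not final: no result within 22 steps

Answer: DIVERGES (no final state within 22 steps)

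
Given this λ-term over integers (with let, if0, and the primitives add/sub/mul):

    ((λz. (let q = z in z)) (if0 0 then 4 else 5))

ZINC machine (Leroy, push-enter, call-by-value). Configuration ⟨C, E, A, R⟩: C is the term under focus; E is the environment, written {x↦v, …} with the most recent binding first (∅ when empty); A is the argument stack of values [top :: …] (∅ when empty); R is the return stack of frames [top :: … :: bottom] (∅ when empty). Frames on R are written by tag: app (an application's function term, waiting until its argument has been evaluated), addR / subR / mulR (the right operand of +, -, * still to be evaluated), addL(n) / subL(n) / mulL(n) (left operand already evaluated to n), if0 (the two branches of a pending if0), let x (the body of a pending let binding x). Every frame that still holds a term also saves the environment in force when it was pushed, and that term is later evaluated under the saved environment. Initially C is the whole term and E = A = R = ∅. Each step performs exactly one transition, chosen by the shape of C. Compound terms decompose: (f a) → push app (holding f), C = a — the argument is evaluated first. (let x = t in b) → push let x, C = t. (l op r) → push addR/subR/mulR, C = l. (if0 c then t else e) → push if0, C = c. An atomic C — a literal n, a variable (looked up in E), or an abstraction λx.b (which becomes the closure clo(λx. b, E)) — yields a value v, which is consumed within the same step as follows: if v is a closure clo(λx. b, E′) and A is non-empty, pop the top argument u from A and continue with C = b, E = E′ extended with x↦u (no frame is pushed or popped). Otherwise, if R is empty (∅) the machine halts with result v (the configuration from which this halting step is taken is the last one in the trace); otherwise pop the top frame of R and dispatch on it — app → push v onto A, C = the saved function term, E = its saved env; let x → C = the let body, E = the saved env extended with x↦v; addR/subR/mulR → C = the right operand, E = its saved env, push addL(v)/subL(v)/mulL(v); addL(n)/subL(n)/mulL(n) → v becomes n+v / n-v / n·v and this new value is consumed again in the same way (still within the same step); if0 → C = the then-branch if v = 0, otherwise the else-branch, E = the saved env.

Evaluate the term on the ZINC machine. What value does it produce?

step 0: [C=((λz. (let q = z in z)) (if0 0 then 4 else 5)) | E=∅ | A=∅ | R=∅]
step 1: [C=(if0 0 then 4 else 5) | E=∅ | A=∅ | R=[app]]
step 2: [C=0 | E=∅ | A=∅ | R=[if0 :: app]]
step 3: [C=4 | E=∅ | A=∅ | R=[app]]
step 4: [C=(λz. (let q = z in z)) | E=∅ | A=[4] | R=∅]
step 5: [C=(let q = z in z) | E={z↦4} | A=∅ | R=∅]
step 6: [C=z | E={z↦4} | A=∅ | R=[let q]]
step 7: [C=z | E={q↦4, z↦4} | A=∅ | R=∅]
→ final value 4

Answer: 4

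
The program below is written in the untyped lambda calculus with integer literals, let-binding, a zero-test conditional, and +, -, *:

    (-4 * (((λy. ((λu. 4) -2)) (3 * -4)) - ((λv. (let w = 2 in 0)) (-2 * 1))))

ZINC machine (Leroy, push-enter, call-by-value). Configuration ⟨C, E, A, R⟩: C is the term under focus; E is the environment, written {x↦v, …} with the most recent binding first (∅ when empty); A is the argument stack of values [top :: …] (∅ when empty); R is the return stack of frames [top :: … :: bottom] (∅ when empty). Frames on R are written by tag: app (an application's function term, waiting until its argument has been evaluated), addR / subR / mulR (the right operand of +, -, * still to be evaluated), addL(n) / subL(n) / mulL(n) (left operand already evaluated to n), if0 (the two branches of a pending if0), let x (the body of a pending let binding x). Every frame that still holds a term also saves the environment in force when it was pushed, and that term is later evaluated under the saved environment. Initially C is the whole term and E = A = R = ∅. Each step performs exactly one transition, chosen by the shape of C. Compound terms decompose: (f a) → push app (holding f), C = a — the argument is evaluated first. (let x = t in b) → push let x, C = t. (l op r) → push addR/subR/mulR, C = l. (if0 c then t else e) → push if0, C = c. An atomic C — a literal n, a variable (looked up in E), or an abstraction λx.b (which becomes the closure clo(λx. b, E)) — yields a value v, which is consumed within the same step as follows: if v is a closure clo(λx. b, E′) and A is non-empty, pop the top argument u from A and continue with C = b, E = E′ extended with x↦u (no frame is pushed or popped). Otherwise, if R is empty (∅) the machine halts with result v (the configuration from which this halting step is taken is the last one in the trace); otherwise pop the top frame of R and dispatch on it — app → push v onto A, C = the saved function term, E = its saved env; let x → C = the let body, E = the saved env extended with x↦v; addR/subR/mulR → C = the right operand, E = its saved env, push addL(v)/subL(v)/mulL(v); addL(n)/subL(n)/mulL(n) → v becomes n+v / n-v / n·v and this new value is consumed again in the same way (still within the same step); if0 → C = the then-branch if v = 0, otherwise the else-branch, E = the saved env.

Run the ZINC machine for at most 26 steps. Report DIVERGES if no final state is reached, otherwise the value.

Answer: -16

Machine steps:
[0] <C=(-4 * (((λy. ((λu. 4) -2)) (3 * -4)) - ((λv. (let w = 2 in 0)) (-2 * 1)))), E=∅, A=∅, R=∅>
[1] <C=-4, E=∅, A=∅, R=[mulR]>
[2] <C=(((λy. ((λu. 4) -2)) (3 * -4)) - ((λv. (let w = 2 in 0)) (-2 * 1))), E=∅, A=∅, R=[mulL(-4)]>
[3] <C=((λy. ((λu. 4) -2)) (3 * -4)), E=∅, A=∅, R=[subR :: mulL(-4)]>
[4] <C=(3 * -4), E=∅, A=∅, R=[app :: subR :: mulL(-4)]>
[5] <C=3, E=∅, A=∅, R=[mulR :: app :: subR :: mulL(-4)]>
[6] <C=-4, E=∅, A=∅, R=[mulL(3) :: app :: subR :: mulL(-4)]>
[7] <C=(λy. ((λu. 4) -2)), E=∅, A=[-12], R=[subR :: mulL(-4)]>
[8] <C=((λu. 4) -2), E={y↦-12}, A=∅, R=[subR :: mulL(-4)]>
[9] <C=-2, E={y↦-12}, A=∅, R=[app :: subR :: mulL(-4)]>
[10] <C=(λu. 4), E={y↦-12}, A=[-2], R=[subR :: mulL(-4)]>
[11] <C=4, E={u↦-2, y↦-12}, A=∅, R=[subR :: mulL(-4)]>
[12] <C=((λv. (let w = 2 in 0)) (-2 * 1)), E=∅, A=∅, R=[subL(4) :: mulL(-4)]>
[13] <C=(-2 * 1), E=∅, A=∅, R=[app :: subL(4) :: mulL(-4)]>
[14] <C=-2, E=∅, A=∅, R=[mulR :: app :: subL(4) :: mulL(-4)]>
[15] <C=1, E=∅, A=∅, R=[mulL(-2) :: app :: subL(4) :: mulL(-4)]>
[16] <C=(λv. (let w = 2 in 0)), E=∅, A=[-2], R=[subL(4) :: mulL(-4)]>
[17] <C=(let w = 2 in 0), E={v↦-2}, A=∅, R=[subL(4) :: mulL(-4)]>
[18] <C=2, E={v↦-2}, A=∅, R=[let w :: subL(4) :: mulL(-4)]>
[19] <C=0, E={w↦2, v↦-2}, A=∅, R=[subL(4) :: mulL(-4)]>
→ final value -16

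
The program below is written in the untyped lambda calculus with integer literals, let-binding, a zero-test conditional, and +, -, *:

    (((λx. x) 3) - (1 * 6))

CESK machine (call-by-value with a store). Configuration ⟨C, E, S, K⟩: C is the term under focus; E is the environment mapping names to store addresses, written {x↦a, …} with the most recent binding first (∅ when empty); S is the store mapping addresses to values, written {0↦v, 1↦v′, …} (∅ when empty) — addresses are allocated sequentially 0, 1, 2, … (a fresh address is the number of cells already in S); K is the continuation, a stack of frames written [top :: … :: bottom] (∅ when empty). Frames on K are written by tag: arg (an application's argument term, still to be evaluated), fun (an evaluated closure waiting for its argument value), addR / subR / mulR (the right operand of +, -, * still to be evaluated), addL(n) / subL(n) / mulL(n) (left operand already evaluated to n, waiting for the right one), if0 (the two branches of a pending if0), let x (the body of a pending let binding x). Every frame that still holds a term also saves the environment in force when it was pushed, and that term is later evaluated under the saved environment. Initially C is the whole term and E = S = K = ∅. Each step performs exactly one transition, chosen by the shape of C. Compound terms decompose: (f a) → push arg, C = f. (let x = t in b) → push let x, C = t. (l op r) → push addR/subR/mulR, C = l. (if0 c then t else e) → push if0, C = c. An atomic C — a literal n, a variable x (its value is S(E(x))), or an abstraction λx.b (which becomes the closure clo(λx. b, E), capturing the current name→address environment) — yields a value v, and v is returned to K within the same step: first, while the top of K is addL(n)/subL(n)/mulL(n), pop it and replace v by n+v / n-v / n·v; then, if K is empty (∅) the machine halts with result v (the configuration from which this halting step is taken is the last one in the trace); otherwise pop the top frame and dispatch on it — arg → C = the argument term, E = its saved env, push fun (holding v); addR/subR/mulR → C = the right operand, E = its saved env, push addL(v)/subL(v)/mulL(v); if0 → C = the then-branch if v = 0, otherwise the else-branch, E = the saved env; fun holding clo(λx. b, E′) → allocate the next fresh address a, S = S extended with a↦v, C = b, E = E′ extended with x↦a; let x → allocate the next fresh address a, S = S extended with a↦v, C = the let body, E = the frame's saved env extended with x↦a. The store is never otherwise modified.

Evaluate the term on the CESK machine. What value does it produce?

0. ⟨C=(((λx. x) 3) - (1 * 6)); E=∅; S=∅; K=∅⟩
1. ⟨C=((λx. x) 3); E=∅; S=∅; K=[subR]⟩
2. ⟨C=(λx. x); E=∅; S=∅; K=[arg :: subR]⟩
3. ⟨C=3; E=∅; S=∅; K=[fun :: subR]⟩
4. ⟨C=x; E={x↦0}; S={0↦3}; K=[subR]⟩
5. ⟨C=(1 * 6); E=∅; S={0↦3}; K=[subL(3)]⟩
6. ⟨C=1; E=∅; S={0↦3}; K=[mulR :: subL(3)]⟩
7. ⟨C=6; E=∅; S={0↦3}; K=[mulL(1) :: subL(3)]⟩
→ final value -3

Answer: -3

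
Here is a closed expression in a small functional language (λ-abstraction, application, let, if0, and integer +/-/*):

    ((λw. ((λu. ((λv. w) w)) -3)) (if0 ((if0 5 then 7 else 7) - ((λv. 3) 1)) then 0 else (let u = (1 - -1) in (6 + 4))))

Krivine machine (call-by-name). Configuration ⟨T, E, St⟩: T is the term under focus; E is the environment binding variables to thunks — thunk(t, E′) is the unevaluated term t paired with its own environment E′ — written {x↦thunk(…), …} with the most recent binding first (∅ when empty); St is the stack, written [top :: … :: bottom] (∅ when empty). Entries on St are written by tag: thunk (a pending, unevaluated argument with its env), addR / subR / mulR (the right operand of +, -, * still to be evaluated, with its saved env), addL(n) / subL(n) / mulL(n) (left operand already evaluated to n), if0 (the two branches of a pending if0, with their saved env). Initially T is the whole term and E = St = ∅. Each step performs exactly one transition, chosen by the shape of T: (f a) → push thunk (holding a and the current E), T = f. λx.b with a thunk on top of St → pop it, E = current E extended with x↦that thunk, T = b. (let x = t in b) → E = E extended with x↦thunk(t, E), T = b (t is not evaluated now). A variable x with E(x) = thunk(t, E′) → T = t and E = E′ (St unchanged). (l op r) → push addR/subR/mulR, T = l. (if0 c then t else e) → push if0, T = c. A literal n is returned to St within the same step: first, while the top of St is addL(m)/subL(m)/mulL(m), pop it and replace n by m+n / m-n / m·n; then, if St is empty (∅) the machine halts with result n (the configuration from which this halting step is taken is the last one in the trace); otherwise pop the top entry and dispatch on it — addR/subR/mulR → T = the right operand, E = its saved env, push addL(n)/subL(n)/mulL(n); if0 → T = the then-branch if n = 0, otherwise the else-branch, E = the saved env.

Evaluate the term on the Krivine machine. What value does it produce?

Answer: 10

Execution trace:
t=0: [T=((λw. ((λu. ((λv. w) w)) -3)) (if0 ((if0 5 then 7 else 7) - ((λv. 3) 1)) then 0 else (let u = (1 - -1) in (6 + 4)))) | E=∅ | St=∅]
t=1: [T=(λw. ((λu. ((λv. w) w)) -3)) | E=∅ | St=[thunk]]
t=2: [T=((λu. ((λv. w) w)) -3) | E={w↦thunk((if0 ((if0 5 then 7 else 7) - ((λv. 3) 1)) then 0 else (let u = (1 - -1) in (6 + 4))), ∅)} | St=∅]
t=3: [T=(λu. ((λv. w) w)) | E={w↦thunk((if0 ((if0 5 then 7 else 7) - ((λv. 3) 1)) then 0 else (let u = (1 - -1) in (6 + 4))), ∅)} | St=[thunk]]
t=4: [T=((λv. w) w) | E={u↦thunk(-3, {w↦thunk((if0 ((if0 5 then 7 else 7) - ((λv. 3) 1)) then 0 else (let u = (1 - -1) in (6 + 4))), ∅)}), w↦thunk((if0 ((if0 5 then 7 else 7) - ((λv. 3) 1)) then 0 else (let u = (1 - -1) in (6 + 4))), ∅)} | St=∅]
t=5: [T=(λv. w) | E={u↦thunk(-3, {w↦thunk((if0 ((if0 5 then 7 else 7) - ((λv. 3) 1)) then 0 else (let u = (1 - -1) in (6 + 4))), ∅)}), w↦thunk((if0 ((if0 5 then 7 else 7) - ((λv. 3) 1)) then 0 else (let u = (1 - -1) in (6 + 4))), ∅)} | St=[thunk]]
t=6: [T=w | E={v↦thunk(w, {u↦thunk(-3, {w↦thunk((if0 ((if0 5 then 7 else 7) - ((λv. 3) 1)) then 0 else (let u = (1 - -1) in (6 + 4))), ∅)}), w↦thunk((if0 ((if0 5 then 7 else 7) - ((λv. 3) 1)) then 0 else (let u = (1 - -1) in (6 + 4))), ∅)}), u↦thunk(-3, {w↦thunk((if0 ((if0 5 then 7 else 7) - ((λv. 3) 1)) then 0 else (let u = (1 - -1) in (6 + 4))), ∅)}), w↦thunk((if0 ((if0 5 then 7 else 7) - ((λv. 3) 1)) then 0 else (let u = (1 - -1) in (6 + 4))), ∅)} | St=∅]
t=7: [T=(if0 ((if0 5 then 7 else 7) - ((λv. 3) 1)) then 0 else (let u = (1 - -1) in (6 + 4))) | E=∅ | St=∅]
t=8: [T=((if0 5 then 7 else 7) - ((λv. 3) 1)) | E=∅ | St=[if0]]
t=9: [T=(if0 5 then 7 else 7) | E=∅ | St=[subR :: if0]]
t=10: [T=5 | E=∅ | St=[if0 :: subR :: if0]]
t=11: [T=7 | E=∅ | St=[subR :: if0]]
t=12: [T=((λv. 3) 1) | E=∅ | St=[subL(7) :: if0]]
t=13: [T=(λv. 3) | E=∅ | St=[thunk :: subL(7) :: if0]]
t=14: [T=3 | E={v↦thunk(1, ∅)} | St=[subL(7) :: if0]]
t=15: [T=(let u = (1 - -1) in (6 + 4)) | E=∅ | St=∅]
t=16: [T=(6 + 4) | E={u↦thunk((1 - -1), ∅)} | St=∅]
t=17: [T=6 | E={u↦thunk((1 - -1), ∅)} | St=[addR]]
t=18: [T=4 | E={u↦thunk((1 - -1), ∅)} | St=[addL(6)]]
→ final value 10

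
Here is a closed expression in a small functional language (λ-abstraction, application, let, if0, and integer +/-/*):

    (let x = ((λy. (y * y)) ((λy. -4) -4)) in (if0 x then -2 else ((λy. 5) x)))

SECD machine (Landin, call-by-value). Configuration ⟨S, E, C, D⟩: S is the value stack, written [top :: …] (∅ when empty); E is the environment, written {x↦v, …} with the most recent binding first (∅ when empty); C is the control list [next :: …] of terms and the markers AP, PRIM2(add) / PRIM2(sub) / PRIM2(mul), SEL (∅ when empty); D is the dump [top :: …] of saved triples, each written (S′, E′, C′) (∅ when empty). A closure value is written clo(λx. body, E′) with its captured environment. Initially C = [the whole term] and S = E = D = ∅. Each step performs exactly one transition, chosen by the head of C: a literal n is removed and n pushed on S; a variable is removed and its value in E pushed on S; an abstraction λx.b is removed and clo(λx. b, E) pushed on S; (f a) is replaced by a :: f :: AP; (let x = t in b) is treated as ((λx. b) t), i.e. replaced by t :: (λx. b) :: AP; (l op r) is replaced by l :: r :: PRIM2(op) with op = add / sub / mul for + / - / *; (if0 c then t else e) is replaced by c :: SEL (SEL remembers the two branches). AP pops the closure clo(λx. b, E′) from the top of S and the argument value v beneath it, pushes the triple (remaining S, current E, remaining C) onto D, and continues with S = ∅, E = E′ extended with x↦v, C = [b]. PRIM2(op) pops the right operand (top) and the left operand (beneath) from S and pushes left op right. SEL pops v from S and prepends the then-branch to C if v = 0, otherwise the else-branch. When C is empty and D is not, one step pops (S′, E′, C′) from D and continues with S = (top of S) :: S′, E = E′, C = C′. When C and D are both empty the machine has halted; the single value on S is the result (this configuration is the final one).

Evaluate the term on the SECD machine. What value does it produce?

0. ⟨S=∅; E=∅; C=[(let x = ((λy. (y * y)) ((λy. -4) -4)) in (if0 x then -2 else ((λy. 5) x)))]; D=∅⟩
1. ⟨S=∅; E=∅; C=[((λy. (y * y)) ((λy. -4) -4)) :: (λx. (if0 x then -2 else ((λy. 5) x))) :: AP]; D=∅⟩
2. ⟨S=∅; E=∅; C=[((λy. -4) -4) :: (λy. (y * y)) :: AP :: (λx. (if0 x then -2 else ((λy. 5) x))) :: AP]; D=∅⟩
3. ⟨S=∅; E=∅; C=[-4 :: (λy. -4) :: AP :: (λy. (y * y)) :: AP :: (λx. (if0 x then -2 else ((λy. 5) x))) :: AP]; D=∅⟩
4. ⟨S=[-4]; E=∅; C=[(λy. -4) :: AP :: (λy. (y * y)) :: AP :: (λx. (if0 x then -2 else ((λy. 5) x))) :: AP]; D=∅⟩
5. ⟨S=[clo(λy. -4, ∅) :: -4]; E=∅; C=[AP :: (λy. (y * y)) :: AP :: (λx. (if0 x then -2 else ((λy. 5) x))) :: AP]; D=∅⟩
6. ⟨S=∅; E={y↦-4}; C=[-4]; D=[(∅, ∅, [(λy. (y * y)) :: AP :: (λx. (if0 x then -2 else ((λy. 5) x))) :: AP])]⟩
7. ⟨S=[-4]; E={y↦-4}; C=∅; D=[(∅, ∅, [(λy. (y * y)) :: AP :: (λx. (if0 x then -2 else ((λy. 5) x))) :: AP])]⟩
8. ⟨S=[-4]; E=∅; C=[(λy. (y * y)) :: AP :: (λx. (if0 x then -2 else ((λy. 5) x))) :: AP]; D=∅⟩
9. ⟨S=[clo(λy. (y * y), ∅) :: -4]; E=∅; C=[AP :: (λx. (if0 x then -2 else ((λy. 5) x))) :: AP]; D=∅⟩
10. ⟨S=∅; E={y↦-4}; C=[(y * y)]; D=[(∅, ∅, [(λx. (if0 x then -2 else ((λy. 5) x))) :: AP])]⟩
11. ⟨S=∅; E={y↦-4}; C=[y :: y :: PRIM2(mul)]; D=[(∅, ∅, [(λx. (if0 x then -2 else ((λy. 5) x))) :: AP])]⟩
12. ⟨S=[-4]; E={y↦-4}; C=[y :: PRIM2(mul)]; D=[(∅, ∅, [(λx. (if0 x then -2 else ((λy. 5) x))) :: AP])]⟩
13. ⟨S=[-4 :: -4]; E={y↦-4}; C=[PRIM2(mul)]; D=[(∅, ∅, [(λx. (if0 x then -2 else ((λy. 5) x))) :: AP])]⟩
14. ⟨S=[16]; E={y↦-4}; C=∅; D=[(∅, ∅, [(λx. (if0 x then -2 else ((λy. 5) x))) :: AP])]⟩
15. ⟨S=[16]; E=∅; C=[(λx. (if0 x then -2 else ((λy. 5) x))) :: AP]; D=∅⟩
16. ⟨S=[clo(λx. (if0 x then -2 else ((λy. 5) x)), ∅) :: 16]; E=∅; C=[AP]; D=∅⟩
17. ⟨S=∅; E={x↦16}; C=[(if0 x then -2 else ((λy. 5) x))]; D=[(∅, ∅, ∅)]⟩
18. ⟨S=∅; E={x↦16}; C=[x :: SEL]; D=[(∅, ∅, ∅)]⟩
19. ⟨S=[16]; E={x↦16}; C=[SEL]; D=[(∅, ∅, ∅)]⟩
20. ⟨S=∅; E={x↦16}; C=[((λy. 5) x)]; D=[(∅, ∅, ∅)]⟩
21. ⟨S=∅; E={x↦16}; C=[x :: (λy. 5) :: AP]; D=[(∅, ∅, ∅)]⟩
22. ⟨S=[16]; E={x↦16}; C=[(λy. 5) :: AP]; D=[(∅, ∅, ∅)]⟩
23. ⟨S=[clo(λy. 5, {x↦16}) :: 16]; E={x↦16}; C=[AP]; D=[(∅, ∅, ∅)]⟩
24. ⟨S=∅; E={y↦16, x↦16}; C=[5]; D=[(∅, {x↦16}, ∅) :: (∅, ∅, ∅)]⟩
25. ⟨S=[5]; E={y↦16, x↦16}; C=∅; D=[(∅, {x↦16}, ∅) :: (∅, ∅, ∅)]⟩
26. ⟨S=[5]; E={x↦16}; C=∅; D=[(∅, ∅, ∅)]⟩
27. ⟨S=[5]; E=∅; C=∅; D=∅⟩
→ final value 5

Answer: 5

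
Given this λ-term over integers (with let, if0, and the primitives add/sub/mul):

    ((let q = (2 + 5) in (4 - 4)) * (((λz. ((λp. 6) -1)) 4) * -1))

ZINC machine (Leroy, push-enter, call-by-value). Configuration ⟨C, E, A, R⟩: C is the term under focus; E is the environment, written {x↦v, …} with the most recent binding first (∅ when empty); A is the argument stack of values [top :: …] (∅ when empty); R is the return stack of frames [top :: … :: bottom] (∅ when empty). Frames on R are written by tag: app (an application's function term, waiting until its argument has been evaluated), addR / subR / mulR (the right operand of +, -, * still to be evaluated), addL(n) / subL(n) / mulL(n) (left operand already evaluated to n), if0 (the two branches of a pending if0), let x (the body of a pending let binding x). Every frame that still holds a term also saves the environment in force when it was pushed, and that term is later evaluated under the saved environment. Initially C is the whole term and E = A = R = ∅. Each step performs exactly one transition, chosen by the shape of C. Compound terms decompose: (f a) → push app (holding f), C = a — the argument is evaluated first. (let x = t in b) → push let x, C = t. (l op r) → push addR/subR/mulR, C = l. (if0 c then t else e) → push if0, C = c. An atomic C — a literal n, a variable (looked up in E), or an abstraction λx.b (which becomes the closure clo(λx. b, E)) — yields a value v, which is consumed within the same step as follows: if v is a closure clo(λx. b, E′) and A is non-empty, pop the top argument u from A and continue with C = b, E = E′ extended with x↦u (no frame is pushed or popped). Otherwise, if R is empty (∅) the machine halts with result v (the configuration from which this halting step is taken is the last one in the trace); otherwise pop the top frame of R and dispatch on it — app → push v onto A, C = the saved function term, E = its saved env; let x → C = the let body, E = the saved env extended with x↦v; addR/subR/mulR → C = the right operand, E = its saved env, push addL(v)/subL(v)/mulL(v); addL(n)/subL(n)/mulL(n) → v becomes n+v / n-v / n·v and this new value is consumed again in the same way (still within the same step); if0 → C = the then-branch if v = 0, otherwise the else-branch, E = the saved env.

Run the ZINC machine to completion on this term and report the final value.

0. [C=((let q = (2 + 5) in (4 - 4)) * (((λz. ((λp. 6) -1)) 4) * -1)) | E=∅ | A=∅ | R=∅]
1. [C=(let q = (2 + 5) in (4 - 4)) | E=∅ | A=∅ | R=[mulR]]
2. [C=(2 + 5) | E=∅ | A=∅ | R=[let q :: mulR]]
3. [C=2 | E=∅ | A=∅ | R=[addR :: let q :: mulR]]
4. [C=5 | E=∅ | A=∅ | R=[addL(2) :: let q :: mulR]]
5. [C=(4 - 4) | E={q↦7} | A=∅ | R=[mulR]]
6. [C=4 | E={q↦7} | A=∅ | R=[subR :: mulR]]
7. [C=4 | E={q↦7} | A=∅ | R=[subL(4) :: mulR]]
8. [C=(((λz. ((λp. 6) -1)) 4) * -1) | E=∅ | A=∅ | R=[mulL(0)]]
9. [C=((λz. ((λp. 6) -1)) 4) | E=∅ | A=∅ | R=[mulR :: mulL(0)]]
10. [C=4 | E=∅ | A=∅ | R=[app :: mulR :: mulL(0)]]
11. [C=(λz. ((λp. 6) -1)) | E=∅ | A=[4] | R=[mulR :: mulL(0)]]
12. [C=((λp. 6) -1) | E={z↦4} | A=∅ | R=[mulR :: mulL(0)]]
13. [C=-1 | E={z↦4} | A=∅ | R=[app :: mulR :: mulL(0)]]
14. [C=(λp. 6) | E={z↦4} | A=[-1] | R=[mulR :: mulL(0)]]
15. [C=6 | E={p↦-1, z↦4} | A=∅ | R=[mulR :: mulL(0)]]
16. [C=-1 | E=∅ | A=∅ | R=[mulL(6) :: mulL(0)]]
→ final value 0

Answer: 0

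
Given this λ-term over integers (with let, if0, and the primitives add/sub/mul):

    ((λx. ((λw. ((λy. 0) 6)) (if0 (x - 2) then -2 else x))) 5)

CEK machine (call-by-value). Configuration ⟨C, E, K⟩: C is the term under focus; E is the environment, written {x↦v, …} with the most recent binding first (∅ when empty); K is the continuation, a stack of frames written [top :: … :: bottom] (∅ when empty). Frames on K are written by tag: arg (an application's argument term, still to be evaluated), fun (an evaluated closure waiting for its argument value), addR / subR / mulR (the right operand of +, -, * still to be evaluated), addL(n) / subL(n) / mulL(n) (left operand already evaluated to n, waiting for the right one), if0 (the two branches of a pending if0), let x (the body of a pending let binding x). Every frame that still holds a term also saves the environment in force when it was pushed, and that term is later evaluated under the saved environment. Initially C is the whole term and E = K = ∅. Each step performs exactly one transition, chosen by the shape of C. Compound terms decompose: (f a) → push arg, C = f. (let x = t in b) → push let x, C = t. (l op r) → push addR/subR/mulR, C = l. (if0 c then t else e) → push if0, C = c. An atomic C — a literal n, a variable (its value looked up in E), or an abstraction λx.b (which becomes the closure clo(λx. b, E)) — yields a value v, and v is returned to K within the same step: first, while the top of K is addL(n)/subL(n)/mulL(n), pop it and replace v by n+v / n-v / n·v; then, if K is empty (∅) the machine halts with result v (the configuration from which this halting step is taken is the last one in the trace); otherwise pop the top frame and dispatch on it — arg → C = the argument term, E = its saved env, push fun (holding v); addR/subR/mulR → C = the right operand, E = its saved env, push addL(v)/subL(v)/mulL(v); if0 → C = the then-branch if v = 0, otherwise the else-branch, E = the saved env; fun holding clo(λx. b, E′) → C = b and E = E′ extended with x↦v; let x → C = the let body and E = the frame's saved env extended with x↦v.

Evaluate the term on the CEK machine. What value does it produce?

Answer: 0

Execution trace:
step 0: ⟨C=((λx. ((λw. ((λy. 0) 6)) (if0 (x - 2) then -2 else x))) 5); E=∅; K=∅⟩
step 1: ⟨C=(λx. ((λw. ((λy. 0) 6)) (if0 (x - 2) then -2 else x))); E=∅; K=[arg]⟩
step 2: ⟨C=5; E=∅; K=[fun]⟩
step 3: ⟨C=((λw. ((λy. 0) 6)) (if0 (x - 2) then -2 else x)); E={x↦5}; K=∅⟩
step 4: ⟨C=(λw. ((λy. 0) 6)); E={x↦5}; K=[arg]⟩
step 5: ⟨C=(if0 (x - 2) then -2 else x); E={x↦5}; K=[fun]⟩
step 6: ⟨C=(x - 2); E={x↦5}; K=[if0 :: fun]⟩
step 7: ⟨C=x; E={x↦5}; K=[subR :: if0 :: fun]⟩
step 8: ⟨C=2; E={x↦5}; K=[subL(5) :: if0 :: fun]⟩
step 9: ⟨C=x; E={x↦5}; K=[fun]⟩
step 10: ⟨C=((λy. 0) 6); E={w↦5, x↦5}; K=∅⟩
step 11: ⟨C=(λy. 0); E={w↦5, x↦5}; K=[arg]⟩
step 12: ⟨C=6; E={w↦5, x↦5}; K=[fun]⟩
step 13: ⟨C=0; E={y↦6, w↦5, x↦5}; K=∅⟩
→ final value 0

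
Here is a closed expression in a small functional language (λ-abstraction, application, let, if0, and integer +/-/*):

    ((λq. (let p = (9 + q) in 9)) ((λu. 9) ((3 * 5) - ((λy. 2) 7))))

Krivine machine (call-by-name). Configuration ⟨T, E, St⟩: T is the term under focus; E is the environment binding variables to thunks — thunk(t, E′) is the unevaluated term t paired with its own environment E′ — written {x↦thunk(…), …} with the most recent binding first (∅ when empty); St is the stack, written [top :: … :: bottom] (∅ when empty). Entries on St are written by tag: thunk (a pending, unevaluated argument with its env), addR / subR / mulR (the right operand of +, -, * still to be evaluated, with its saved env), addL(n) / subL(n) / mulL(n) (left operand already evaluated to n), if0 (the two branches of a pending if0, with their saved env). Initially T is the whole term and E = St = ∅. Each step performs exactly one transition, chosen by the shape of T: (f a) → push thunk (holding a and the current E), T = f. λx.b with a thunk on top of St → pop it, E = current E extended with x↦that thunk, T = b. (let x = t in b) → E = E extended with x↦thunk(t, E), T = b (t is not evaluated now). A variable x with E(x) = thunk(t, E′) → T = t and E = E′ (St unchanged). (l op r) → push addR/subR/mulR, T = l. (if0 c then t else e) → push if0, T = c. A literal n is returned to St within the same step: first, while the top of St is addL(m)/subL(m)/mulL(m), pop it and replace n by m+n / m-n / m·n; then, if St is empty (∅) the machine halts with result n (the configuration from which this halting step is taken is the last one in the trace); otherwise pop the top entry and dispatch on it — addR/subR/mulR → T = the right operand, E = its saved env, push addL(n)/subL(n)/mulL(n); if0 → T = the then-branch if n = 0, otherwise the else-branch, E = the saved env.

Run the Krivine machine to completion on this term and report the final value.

step 0: [T=((λq. (let p = (9 + q) in 9)) ((λu. 9) ((3 * 5) - ((λy. 2) 7)))) | E=∅ | St=∅]
step 1: [T=(λq. (let p = (9 + q) in 9)) | E=∅ | St=[thunk]]
step 2: [T=(let p = (9 + q) in 9) | E={q↦thunk(((λu. 9) ((3 * 5) - ((λy. 2) 7))), ∅)} | St=∅]
step 3: [T=9 | E={p↦thunk((9 + q), {q↦thunk(((λu. 9) ((3 * 5) - ((λy. 2) 7))), ∅)}), q↦thunk(((λu. 9) ((3 * 5) - ((λy. 2) 7))), ∅)} | St=∅]
→ final value 9

Answer: 9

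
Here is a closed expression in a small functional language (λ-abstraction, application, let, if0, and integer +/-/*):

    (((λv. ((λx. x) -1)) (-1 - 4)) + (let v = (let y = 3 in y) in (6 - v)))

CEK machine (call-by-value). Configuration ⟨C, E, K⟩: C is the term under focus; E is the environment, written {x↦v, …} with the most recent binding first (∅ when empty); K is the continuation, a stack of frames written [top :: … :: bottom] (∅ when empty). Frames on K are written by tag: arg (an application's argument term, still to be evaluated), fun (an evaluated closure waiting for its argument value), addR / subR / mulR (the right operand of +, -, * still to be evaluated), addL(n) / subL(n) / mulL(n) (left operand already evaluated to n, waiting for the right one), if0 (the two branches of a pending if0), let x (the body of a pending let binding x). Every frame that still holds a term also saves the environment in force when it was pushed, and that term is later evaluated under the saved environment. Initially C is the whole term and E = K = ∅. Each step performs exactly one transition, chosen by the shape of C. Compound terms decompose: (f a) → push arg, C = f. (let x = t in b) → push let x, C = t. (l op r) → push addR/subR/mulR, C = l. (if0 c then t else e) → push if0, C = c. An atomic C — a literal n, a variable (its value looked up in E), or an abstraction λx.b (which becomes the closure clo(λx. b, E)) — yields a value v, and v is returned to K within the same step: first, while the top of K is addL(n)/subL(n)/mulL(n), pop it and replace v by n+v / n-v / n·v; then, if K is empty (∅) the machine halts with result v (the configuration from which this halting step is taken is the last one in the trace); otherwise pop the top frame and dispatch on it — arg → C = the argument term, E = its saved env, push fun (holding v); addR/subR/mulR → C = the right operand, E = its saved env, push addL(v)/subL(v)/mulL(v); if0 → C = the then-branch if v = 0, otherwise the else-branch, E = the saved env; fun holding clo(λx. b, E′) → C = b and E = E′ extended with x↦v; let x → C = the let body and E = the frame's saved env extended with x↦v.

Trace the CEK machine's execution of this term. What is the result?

t=0: [C=(((λv. ((λx. x) -1)) (-1 - 4)) + (let v = (let y = 3 in y) in (6 - v))) | E=∅ | K=∅]
t=1: [C=((λv. ((λx. x) -1)) (-1 - 4)) | E=∅ | K=[addR]]
t=2: [C=(λv. ((λx. x) -1)) | E=∅ | K=[arg :: addR]]
t=3: [C=(-1 - 4) | E=∅ | K=[fun :: addR]]
t=4: [C=-1 | E=∅ | K=[subR :: fun :: addR]]
t=5: [C=4 | E=∅ | K=[subL(-1) :: fun :: addR]]
t=6: [C=((λx. x) -1) | E={v↦-5} | K=[addR]]
t=7: [C=(λx. x) | E={v↦-5} | K=[arg :: addR]]
t=8: [C=-1 | E={v↦-5} | K=[fun :: addR]]
t=9: [C=x | E={x↦-1, v↦-5} | K=[addR]]
t=10: [C=(let v = (let y = 3 in y) in (6 - v)) | E=∅ | K=[addL(-1)]]
t=11: [C=(let y = 3 in y) | E=∅ | K=[let v :: addL(-1)]]
t=12: [C=3 | E=∅ | K=[let y :: let v :: addL(-1)]]
t=13: [C=y | E={y↦3} | K=[let v :: addL(-1)]]
t=14: [C=(6 - v) | E={v↦3} | K=[addL(-1)]]
t=15: [C=6 | E={v↦3} | K=[subR :: addL(-1)]]
t=16: [C=v | E={v↦3} | K=[subL(6) :: addL(-1)]]
→ final value 2

Answer: 2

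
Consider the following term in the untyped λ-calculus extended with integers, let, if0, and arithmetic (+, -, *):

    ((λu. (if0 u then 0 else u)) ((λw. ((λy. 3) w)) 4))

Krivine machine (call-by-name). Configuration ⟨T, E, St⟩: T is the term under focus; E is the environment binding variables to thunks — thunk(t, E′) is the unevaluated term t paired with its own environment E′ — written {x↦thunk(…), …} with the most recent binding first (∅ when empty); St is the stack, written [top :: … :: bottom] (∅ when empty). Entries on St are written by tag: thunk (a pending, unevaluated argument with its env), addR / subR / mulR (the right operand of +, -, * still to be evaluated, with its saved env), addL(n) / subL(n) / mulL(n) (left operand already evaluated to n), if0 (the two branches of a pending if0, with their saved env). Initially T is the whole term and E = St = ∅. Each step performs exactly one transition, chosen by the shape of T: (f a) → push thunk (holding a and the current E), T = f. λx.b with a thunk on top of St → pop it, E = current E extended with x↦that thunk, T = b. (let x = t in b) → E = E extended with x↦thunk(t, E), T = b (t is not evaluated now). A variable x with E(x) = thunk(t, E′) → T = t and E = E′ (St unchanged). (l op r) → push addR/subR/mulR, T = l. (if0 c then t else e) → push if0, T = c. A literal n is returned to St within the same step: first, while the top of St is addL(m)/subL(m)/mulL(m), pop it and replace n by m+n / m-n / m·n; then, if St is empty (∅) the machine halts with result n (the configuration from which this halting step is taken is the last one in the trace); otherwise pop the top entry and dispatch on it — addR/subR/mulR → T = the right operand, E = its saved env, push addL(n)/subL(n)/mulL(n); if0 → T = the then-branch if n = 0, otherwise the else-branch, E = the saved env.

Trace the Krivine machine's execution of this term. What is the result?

Answer: 3

Execution trace:
0. ⟨T=((λu. (if0 u then 0 else u)) ((λw. ((λy. 3) w)) 4)); E=∅; St=∅⟩
1. ⟨T=(λu. (if0 u then 0 else u)); E=∅; St=[thunk]⟩
2. ⟨T=(if0 u then 0 else u); E={u↦thunk(((λw. ((λy. 3) w)) 4), ∅)}; St=∅⟩
3. ⟨T=u; E={u↦thunk(((λw. ((λy. 3) w)) 4), ∅)}; St=[if0]⟩
4. ⟨T=((λw. ((λy. 3) w)) 4); E=∅; St=[if0]⟩
5. ⟨T=(λw. ((λy. 3) w)); E=∅; St=[thunk :: if0]⟩
6. ⟨T=((λy. 3) w); E={w↦thunk(4, ∅)}; St=[if0]⟩
7. ⟨T=(λy. 3); E={w↦thunk(4, ∅)}; St=[thunk :: if0]⟩
8. ⟨T=3; E={y↦thunk(w, {w↦thunk(4, ∅)}), w↦thunk(4, ∅)}; St=[if0]⟩
9. ⟨T=u; E={u↦thunk(((λw. ((λy. 3) w)) 4), ∅)}; St=∅⟩
10. ⟨T=((λw. ((λy. 3) w)) 4); E=∅; St=∅⟩
11. ⟨T=(λw. ((λy. 3) w)); E=∅; St=[thunk]⟩
12. ⟨T=((λy. 3) w); E={w↦thunk(4, ∅)}; St=∅⟩
13. ⟨T=(λy. 3); E={w↦thunk(4, ∅)}; St=[thunk]⟩
14. ⟨T=3; E={y↦thunk(w, {w↦thunk(4, ∅)}), w↦thunk(4, ∅)}; St=∅⟩
→ final value 3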